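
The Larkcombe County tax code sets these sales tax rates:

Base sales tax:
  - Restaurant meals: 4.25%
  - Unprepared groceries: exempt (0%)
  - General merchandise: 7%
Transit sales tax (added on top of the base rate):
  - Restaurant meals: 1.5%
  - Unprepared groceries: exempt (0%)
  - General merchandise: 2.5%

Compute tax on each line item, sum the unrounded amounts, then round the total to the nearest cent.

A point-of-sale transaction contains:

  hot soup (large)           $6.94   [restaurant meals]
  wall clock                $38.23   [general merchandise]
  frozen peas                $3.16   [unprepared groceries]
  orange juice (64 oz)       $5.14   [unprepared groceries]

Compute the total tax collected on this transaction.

Hot soup (large) $6.94: restaurant meals → 4.25% + 1.5% transit = 5.75% → $0.39905
Wall clock $38.23: general merchandise → 7% + 2.5% transit = 9.5% → $3.63185
Frozen peas $3.16: unprepared groceries → 0% + 0% transit = 0% → $0.00
Orange juice (64 oz) $5.14: unprepared groceries → 0% + 0% transit = 0% → $0.00
Unrounded tax sum = $4.0309 → $4.03

$4.03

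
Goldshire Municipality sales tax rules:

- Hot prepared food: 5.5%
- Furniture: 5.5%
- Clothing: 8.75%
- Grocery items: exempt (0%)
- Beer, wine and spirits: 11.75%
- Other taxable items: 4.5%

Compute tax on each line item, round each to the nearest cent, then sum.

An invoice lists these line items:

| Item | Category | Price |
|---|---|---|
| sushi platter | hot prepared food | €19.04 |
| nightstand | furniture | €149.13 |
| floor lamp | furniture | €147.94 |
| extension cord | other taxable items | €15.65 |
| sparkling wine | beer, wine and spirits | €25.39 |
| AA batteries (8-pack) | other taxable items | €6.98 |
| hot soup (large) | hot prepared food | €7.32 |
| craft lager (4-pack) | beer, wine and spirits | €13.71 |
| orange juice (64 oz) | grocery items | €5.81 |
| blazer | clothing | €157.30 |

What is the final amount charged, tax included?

€585.42

Sushi platter €19.04: hot prepared food → 5.5% → €1.05
Nightstand €149.13: furniture → 5.5% → €8.20
Floor lamp €147.94: furniture → 5.5% → €8.14
Extension cord €15.65: other taxable items → 4.5% → €0.70
Sparkling wine €25.39: beer, wine and spirits → 11.75% → €2.98
AA batteries (8-pack) €6.98: other taxable items → 4.5% → €0.31
Hot soup (large) €7.32: hot prepared food → 5.5% → €0.40
Craft lager (4-pack) €13.71: beer, wine and spirits → 11.75% → €1.61
Orange juice (64 oz) €5.81: grocery items → 0% → €0.00
Blazer €157.30: clothing → 8.75% → €13.76
Subtotal = €548.27; tax = €37.15; total due = €585.42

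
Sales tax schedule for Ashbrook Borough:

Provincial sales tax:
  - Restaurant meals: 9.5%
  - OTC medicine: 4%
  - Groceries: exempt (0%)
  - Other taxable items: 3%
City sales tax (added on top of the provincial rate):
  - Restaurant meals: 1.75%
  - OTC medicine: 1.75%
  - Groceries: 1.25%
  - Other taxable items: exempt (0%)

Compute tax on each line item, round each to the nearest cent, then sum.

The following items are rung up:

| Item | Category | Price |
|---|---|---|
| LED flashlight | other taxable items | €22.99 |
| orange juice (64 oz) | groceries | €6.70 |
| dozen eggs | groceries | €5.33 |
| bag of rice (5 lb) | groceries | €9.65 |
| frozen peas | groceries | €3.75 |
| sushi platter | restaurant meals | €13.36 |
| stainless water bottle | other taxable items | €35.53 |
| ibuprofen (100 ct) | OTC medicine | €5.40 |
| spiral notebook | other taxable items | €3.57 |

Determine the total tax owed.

LED flashlight €22.99: other taxable items → 3% + 0% city = 3% → €0.69
Orange juice (64 oz) €6.70: groceries → 0% + 1.25% city = 1.25% → €0.08
Dozen eggs €5.33: groceries → 0% + 1.25% city = 1.25% → €0.07
Bag of rice (5 lb) €9.65: groceries → 0% + 1.25% city = 1.25% → €0.12
Frozen peas €3.75: groceries → 0% + 1.25% city = 1.25% → €0.05
Sushi platter €13.36: restaurant meals → 9.5% + 1.75% city = 11.25% → €1.50
Stainless water bottle €35.53: other taxable items → 3% + 0% city = 3% → €1.07
Ibuprofen (100 ct) €5.40: OTC medicine → 4% + 1.75% city = 5.75% → €0.31
Spiral notebook €3.57: other taxable items → 3% + 0% city = 3% → €0.11
Total tax = €0.69 + €0.08 + €0.07 + €0.12 + €0.05 + €1.50 + €1.07 + €0.31 + €0.11 = €4.00

€4.00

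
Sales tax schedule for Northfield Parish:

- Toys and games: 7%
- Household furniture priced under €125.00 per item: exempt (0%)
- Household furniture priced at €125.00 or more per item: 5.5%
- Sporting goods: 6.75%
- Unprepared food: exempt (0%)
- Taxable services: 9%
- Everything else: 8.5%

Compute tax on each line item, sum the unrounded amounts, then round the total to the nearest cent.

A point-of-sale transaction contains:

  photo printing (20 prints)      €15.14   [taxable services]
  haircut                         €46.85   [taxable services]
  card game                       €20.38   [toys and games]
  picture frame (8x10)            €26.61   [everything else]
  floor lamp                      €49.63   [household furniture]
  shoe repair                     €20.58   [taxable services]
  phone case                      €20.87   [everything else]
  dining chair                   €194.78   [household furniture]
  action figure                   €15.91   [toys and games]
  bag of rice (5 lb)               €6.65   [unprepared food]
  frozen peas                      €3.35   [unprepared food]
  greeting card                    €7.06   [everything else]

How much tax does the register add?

€25.32

Photo printing (20 prints) €15.14: taxable services → 9% → €1.3626
Haircut €46.85: taxable services → 9% → €4.2165
Card game €20.38: toys and games → 7% → €1.4266
Picture frame (8x10) €26.61: everything else → 8.5% → €2.26185
Floor lamp €49.63: household furniture, under €125.00 → 0% → €0.00
Shoe repair €20.58: taxable services → 9% → €1.8522
Phone case €20.87: everything else → 8.5% → €1.77395
Dining chair €194.78: household furniture, €125.00 or more → 5.5% → €10.7129
Action figure €15.91: toys and games → 7% → €1.1137
Bag of rice (5 lb) €6.65: unprepared food → 0% → €0.00
Frozen peas €3.35: unprepared food → 0% → €0.00
Greeting card €7.06: everything else → 8.5% → €0.6001
Unrounded tax sum = €25.3204 → €25.32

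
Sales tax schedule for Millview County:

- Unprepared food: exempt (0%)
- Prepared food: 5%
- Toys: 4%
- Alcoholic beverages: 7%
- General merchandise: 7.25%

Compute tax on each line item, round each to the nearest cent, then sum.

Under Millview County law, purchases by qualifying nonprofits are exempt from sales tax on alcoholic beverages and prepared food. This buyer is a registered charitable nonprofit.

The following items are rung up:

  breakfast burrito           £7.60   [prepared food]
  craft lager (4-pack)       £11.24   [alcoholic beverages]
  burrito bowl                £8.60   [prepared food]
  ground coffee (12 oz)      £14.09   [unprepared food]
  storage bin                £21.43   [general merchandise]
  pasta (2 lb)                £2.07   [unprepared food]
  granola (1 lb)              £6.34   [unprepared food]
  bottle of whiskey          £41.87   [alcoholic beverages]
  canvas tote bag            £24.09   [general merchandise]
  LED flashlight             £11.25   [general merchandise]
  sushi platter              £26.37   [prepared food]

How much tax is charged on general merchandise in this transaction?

Storage bin £21.43: general merchandise → 7.25% → £1.55
Canvas tote bag £24.09: general merchandise → 7.25% → £1.75
LED flashlight £11.25: general merchandise → 7.25% → £0.82
Tax on general merchandise = £1.55 + £1.75 + £0.82 = £4.12

£4.12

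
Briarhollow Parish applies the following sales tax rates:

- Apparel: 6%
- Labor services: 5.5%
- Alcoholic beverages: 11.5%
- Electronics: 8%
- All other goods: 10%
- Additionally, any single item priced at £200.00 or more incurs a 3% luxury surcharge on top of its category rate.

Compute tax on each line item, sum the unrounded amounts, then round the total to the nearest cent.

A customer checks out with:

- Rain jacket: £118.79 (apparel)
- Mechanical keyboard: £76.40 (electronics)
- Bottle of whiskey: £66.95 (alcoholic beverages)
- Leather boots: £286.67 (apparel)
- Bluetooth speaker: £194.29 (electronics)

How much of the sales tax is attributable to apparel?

£32.93

Rain jacket £118.79: apparel → 6% → £7.1274
Leather boots £286.67: apparel → 6% + 3% surcharge = 9% → £25.8003
Tax on apparel: unrounded sum = £32.9277 → £32.93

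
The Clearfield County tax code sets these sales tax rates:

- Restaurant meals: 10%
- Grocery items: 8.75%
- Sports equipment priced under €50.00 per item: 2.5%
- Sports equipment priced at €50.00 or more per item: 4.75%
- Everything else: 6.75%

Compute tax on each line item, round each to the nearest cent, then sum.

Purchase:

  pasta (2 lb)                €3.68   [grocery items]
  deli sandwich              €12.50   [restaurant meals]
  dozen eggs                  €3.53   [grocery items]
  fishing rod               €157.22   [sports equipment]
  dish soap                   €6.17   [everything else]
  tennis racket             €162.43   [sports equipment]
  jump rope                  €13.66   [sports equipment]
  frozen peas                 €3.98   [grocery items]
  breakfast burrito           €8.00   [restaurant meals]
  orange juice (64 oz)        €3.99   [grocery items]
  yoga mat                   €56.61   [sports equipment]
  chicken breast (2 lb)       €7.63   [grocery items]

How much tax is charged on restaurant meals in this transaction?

€2.05

Deli sandwich €12.50: restaurant meals → 10% → €1.25
Breakfast burrito €8.00: restaurant meals → 10% → €0.80
Tax on restaurant meals = €1.25 + €0.80 = €2.05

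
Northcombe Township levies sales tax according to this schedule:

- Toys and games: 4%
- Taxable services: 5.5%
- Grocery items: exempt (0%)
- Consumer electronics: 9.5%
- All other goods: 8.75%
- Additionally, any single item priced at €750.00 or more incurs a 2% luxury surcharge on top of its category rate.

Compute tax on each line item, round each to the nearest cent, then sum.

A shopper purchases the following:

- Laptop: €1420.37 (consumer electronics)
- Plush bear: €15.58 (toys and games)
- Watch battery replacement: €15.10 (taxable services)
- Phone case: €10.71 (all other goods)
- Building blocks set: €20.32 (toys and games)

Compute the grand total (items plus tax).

Laptop €1420.37: consumer electronics → 9.5% + 2% surcharge = 11.5% → €163.34
Plush bear €15.58: toys and games → 4% → €0.62
Watch battery replacement €15.10: taxable services → 5.5% → €0.83
Phone case €10.71: all other goods → 8.75% → €0.94
Building blocks set €20.32: toys and games → 4% → €0.81
Subtotal = €1482.08; tax = €166.54; total due = €1648.62

€1648.62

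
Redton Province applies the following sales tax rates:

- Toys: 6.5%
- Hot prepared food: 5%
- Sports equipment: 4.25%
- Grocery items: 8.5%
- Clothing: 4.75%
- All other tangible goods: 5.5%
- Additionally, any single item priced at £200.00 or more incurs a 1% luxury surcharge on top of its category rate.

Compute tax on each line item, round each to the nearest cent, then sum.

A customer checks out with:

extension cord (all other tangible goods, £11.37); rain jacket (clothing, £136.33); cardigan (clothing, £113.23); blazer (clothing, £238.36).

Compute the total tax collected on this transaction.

Extension cord £11.37: all other tangible goods → 5.5% → £0.63
Rain jacket £136.33: clothing → 4.75% → £6.48
Cardigan £113.23: clothing → 4.75% → £5.38
Blazer £238.36: clothing → 4.75% + 1% surcharge = 5.75% → £13.71
Total tax = £0.63 + £6.48 + £5.38 + £13.71 = £26.20

£26.20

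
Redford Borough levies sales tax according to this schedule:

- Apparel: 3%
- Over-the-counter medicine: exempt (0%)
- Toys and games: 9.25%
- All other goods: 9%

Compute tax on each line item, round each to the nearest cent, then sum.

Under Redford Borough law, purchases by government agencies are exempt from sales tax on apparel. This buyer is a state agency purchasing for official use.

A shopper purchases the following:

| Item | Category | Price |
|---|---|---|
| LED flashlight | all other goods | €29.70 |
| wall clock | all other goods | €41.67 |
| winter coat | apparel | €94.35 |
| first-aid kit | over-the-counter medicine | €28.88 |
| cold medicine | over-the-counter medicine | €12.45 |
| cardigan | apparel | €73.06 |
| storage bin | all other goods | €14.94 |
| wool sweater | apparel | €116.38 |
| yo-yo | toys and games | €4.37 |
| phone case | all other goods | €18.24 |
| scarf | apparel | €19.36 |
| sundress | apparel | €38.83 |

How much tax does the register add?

€9.80

LED flashlight €29.70: all other goods → 9% → €2.67
Wall clock €41.67: all other goods → 9% → €3.75
Winter coat €94.35: apparel, buyer-exempt → 0% → €0.00
First-aid kit €28.88: over-the-counter medicine → 0% → €0.00
Cold medicine €12.45: over-the-counter medicine → 0% → €0.00
Cardigan €73.06: apparel, buyer-exempt → 0% → €0.00
Storage bin €14.94: all other goods → 9% → €1.34
Wool sweater €116.38: apparel, buyer-exempt → 0% → €0.00
Yo-yo €4.37: toys and games → 9.25% → €0.40
Phone case €18.24: all other goods → 9% → €1.64
Scarf €19.36: apparel, buyer-exempt → 0% → €0.00
Sundress €38.83: apparel, buyer-exempt → 0% → €0.00
Total tax = €2.67 + €3.75 + €1.34 + €0.40 + €1.64 = €9.80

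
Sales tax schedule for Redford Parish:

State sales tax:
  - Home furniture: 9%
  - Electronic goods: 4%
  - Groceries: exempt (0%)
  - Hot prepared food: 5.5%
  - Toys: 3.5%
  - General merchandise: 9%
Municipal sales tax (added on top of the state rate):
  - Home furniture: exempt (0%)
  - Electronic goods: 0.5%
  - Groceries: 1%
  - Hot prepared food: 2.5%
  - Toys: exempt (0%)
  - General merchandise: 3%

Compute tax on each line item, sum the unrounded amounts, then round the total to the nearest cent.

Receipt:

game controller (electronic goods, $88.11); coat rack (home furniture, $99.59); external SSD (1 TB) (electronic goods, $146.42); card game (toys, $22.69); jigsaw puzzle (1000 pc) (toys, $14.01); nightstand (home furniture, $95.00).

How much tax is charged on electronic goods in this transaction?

Game controller $88.11: electronic goods → 4% + 0.5% municipal = 4.5% → $3.96495
External SSD (1 TB) $146.42: electronic goods → 4% + 0.5% municipal = 4.5% → $6.5889
Tax on electronic goods: unrounded sum = $10.55385 → $10.55

$10.55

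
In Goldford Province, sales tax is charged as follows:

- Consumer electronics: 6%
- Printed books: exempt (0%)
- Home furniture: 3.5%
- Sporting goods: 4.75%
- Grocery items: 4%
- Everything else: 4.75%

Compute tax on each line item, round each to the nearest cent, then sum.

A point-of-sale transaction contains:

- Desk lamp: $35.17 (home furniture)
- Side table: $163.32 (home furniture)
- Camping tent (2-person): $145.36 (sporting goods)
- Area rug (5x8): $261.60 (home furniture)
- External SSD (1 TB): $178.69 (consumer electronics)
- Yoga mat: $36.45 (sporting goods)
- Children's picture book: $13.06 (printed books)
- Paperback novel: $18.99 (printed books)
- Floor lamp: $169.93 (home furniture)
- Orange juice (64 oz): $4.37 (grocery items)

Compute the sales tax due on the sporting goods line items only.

Camping tent (2-person) $145.36: sporting goods → 4.75% → $6.90
Yoga mat $36.45: sporting goods → 4.75% → $1.73
Tax on sporting goods = $6.90 + $1.73 = $8.63

$8.63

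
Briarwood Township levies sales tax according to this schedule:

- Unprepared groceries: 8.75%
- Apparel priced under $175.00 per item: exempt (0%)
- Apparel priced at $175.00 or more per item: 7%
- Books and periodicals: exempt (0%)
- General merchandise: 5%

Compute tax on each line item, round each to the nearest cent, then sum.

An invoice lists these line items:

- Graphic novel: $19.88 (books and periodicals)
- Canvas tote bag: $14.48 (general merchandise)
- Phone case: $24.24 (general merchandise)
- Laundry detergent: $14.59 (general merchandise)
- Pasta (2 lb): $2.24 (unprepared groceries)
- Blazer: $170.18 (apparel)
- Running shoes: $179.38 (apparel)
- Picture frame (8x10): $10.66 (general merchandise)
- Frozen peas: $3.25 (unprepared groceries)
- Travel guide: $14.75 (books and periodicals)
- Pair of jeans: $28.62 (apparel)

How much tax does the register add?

Graphic novel $19.88: books and periodicals → 0% → $0.00
Canvas tote bag $14.48: general merchandise → 5% → $0.72
Phone case $24.24: general merchandise → 5% → $1.21
Laundry detergent $14.59: general merchandise → 5% → $0.73
Pasta (2 lb) $2.24: unprepared groceries → 8.75% → $0.20
Blazer $170.18: apparel, under $175.00 → 0% → $0.00
Running shoes $179.38: apparel, $175.00 or more → 7% → $12.56
Picture frame (8x10) $10.66: general merchandise → 5% → $0.53
Frozen peas $3.25: unprepared groceries → 8.75% → $0.28
Travel guide $14.75: books and periodicals → 0% → $0.00
Pair of jeans $28.62: apparel, under $175.00 → 0% → $0.00
Total tax = $0.72 + $1.21 + $0.73 + $0.20 + $12.56 + $0.53 + $0.28 = $16.23

$16.23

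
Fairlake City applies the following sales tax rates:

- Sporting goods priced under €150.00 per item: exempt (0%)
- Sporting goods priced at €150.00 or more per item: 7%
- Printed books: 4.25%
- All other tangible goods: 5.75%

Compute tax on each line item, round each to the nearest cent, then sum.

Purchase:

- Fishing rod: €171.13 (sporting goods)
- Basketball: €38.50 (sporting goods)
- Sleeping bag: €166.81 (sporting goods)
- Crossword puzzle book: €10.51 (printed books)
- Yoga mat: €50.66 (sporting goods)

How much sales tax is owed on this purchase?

€24.11

Fishing rod €171.13: sporting goods, €150.00 or more → 7% → €11.98
Basketball €38.50: sporting goods, under €150.00 → 0% → €0.00
Sleeping bag €166.81: sporting goods, €150.00 or more → 7% → €11.68
Crossword puzzle book €10.51: printed books → 4.25% → €0.45
Yoga mat €50.66: sporting goods, under €150.00 → 0% → €0.00
Total tax = €11.98 + €11.68 + €0.45 = €24.11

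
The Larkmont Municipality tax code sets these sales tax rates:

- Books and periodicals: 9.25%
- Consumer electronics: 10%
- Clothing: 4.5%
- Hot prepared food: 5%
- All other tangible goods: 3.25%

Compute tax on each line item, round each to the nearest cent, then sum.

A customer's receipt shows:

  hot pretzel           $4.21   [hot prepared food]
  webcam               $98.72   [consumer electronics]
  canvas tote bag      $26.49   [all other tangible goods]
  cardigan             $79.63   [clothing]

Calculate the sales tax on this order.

$14.52

Hot pretzel $4.21: hot prepared food → 5% → $0.21
Webcam $98.72: consumer electronics → 10% → $9.87
Canvas tote bag $26.49: all other tangible goods → 3.25% → $0.86
Cardigan $79.63: clothing → 4.5% → $3.58
Total tax = $0.21 + $9.87 + $0.86 + $3.58 = $14.52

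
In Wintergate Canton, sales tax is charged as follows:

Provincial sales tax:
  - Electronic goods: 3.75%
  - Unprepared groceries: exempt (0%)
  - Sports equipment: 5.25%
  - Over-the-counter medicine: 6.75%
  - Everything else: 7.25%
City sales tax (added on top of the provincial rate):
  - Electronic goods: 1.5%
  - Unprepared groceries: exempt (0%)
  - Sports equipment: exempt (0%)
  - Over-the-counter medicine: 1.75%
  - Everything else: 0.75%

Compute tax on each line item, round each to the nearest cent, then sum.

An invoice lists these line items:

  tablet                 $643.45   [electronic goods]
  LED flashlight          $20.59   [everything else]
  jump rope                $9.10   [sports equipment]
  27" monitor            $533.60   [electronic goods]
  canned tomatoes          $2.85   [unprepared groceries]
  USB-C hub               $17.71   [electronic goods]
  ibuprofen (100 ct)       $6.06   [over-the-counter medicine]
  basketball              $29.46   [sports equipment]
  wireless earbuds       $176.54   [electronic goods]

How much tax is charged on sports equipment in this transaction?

$2.03

Jump rope $9.10: sports equipment → 5.25% + 0% city = 5.25% → $0.48
Basketball $29.46: sports equipment → 5.25% + 0% city = 5.25% → $1.55
Tax on sports equipment = $0.48 + $1.55 = $2.03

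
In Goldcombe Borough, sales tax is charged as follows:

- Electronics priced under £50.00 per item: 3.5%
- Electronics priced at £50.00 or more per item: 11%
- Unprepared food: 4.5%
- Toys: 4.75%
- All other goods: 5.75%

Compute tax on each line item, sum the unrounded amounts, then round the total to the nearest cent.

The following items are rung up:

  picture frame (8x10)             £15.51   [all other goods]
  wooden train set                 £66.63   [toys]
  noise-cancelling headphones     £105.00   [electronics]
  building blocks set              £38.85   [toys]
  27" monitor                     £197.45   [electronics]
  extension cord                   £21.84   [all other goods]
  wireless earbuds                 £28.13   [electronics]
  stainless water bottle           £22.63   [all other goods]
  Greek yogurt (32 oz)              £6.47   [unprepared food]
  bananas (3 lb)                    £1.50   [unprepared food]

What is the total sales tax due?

Picture frame (8x10) £15.51: all other goods → 5.75% → £0.891825
Wooden train set £66.63: toys → 4.75% → £3.164925
Noise-cancelling headphones £105.00: electronics, £50.00 or more → 11% → £11.55
Building blocks set £38.85: toys → 4.75% → £1.845375
27" monitor £197.45: electronics, £50.00 or more → 11% → £21.7195
Extension cord £21.84: all other goods → 5.75% → £1.2558
Wireless earbuds £28.13: electronics, under £50.00 → 3.5% → £0.98455
Stainless water bottle £22.63: all other goods → 5.75% → £1.301225
Greek yogurt (32 oz) £6.47: unprepared food → 4.5% → £0.29115
Bananas (3 lb) £1.50: unprepared food → 4.5% → £0.0675
Unrounded tax sum = £43.07185 → £43.07

£43.07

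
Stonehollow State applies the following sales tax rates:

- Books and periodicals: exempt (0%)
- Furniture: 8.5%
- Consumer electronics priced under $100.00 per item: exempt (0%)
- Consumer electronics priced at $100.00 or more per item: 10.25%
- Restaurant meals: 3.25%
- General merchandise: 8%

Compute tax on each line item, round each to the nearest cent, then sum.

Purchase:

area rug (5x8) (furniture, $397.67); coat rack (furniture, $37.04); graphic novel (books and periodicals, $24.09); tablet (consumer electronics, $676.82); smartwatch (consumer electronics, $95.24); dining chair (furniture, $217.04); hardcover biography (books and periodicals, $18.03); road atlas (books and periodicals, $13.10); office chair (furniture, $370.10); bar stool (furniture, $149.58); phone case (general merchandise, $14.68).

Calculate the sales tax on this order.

Area rug (5x8) $397.67: furniture → 8.5% → $33.80
Coat rack $37.04: furniture → 8.5% → $3.15
Graphic novel $24.09: books and periodicals → 0% → $0.00
Tablet $676.82: consumer electronics, $100.00 or more → 10.25% → $69.37
Smartwatch $95.24: consumer electronics, under $100.00 → 0% → $0.00
Dining chair $217.04: furniture → 8.5% → $18.45
Hardcover biography $18.03: books and periodicals → 0% → $0.00
Road atlas $13.10: books and periodicals → 0% → $0.00
Office chair $370.10: furniture → 8.5% → $31.46
Bar stool $149.58: furniture → 8.5% → $12.71
Phone case $14.68: general merchandise → 8% → $1.17
Total tax = $33.80 + $3.15 + $69.37 + $18.45 + $31.46 + $12.71 + $1.17 = $170.11

$170.11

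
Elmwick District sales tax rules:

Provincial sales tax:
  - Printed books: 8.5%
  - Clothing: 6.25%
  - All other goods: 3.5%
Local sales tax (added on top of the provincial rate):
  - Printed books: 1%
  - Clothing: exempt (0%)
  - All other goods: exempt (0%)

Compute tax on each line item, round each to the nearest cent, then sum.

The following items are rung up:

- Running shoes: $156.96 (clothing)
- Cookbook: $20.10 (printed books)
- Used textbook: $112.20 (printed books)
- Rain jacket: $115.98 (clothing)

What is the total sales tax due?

$29.63

Running shoes $156.96: clothing → 6.25% + 0% local = 6.25% → $9.81
Cookbook $20.10: printed books → 8.5% + 1% local = 9.5% → $1.91
Used textbook $112.20: printed books → 8.5% + 1% local = 9.5% → $10.66
Rain jacket $115.98: clothing → 6.25% + 0% local = 6.25% → $7.25
Total tax = $9.81 + $1.91 + $10.66 + $7.25 = $29.63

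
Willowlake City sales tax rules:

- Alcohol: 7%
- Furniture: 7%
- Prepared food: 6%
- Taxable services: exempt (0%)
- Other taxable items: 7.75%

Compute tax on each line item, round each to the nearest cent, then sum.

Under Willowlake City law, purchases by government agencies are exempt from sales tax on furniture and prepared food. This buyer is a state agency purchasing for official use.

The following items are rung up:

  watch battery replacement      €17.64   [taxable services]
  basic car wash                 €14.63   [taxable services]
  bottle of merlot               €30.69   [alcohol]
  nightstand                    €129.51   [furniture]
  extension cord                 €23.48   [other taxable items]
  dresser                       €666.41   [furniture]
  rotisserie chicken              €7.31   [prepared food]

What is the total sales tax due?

€3.97

Watch battery replacement €17.64: taxable services → 0% → €0.00
Basic car wash €14.63: taxable services → 0% → €0.00
Bottle of merlot €30.69: alcohol → 7% → €2.15
Nightstand €129.51: furniture, buyer-exempt → 0% → €0.00
Extension cord €23.48: other taxable items → 7.75% → €1.82
Dresser €666.41: furniture, buyer-exempt → 0% → €0.00
Rotisserie chicken €7.31: prepared food, buyer-exempt → 0% → €0.00
Total tax = €2.15 + €1.82 = €3.97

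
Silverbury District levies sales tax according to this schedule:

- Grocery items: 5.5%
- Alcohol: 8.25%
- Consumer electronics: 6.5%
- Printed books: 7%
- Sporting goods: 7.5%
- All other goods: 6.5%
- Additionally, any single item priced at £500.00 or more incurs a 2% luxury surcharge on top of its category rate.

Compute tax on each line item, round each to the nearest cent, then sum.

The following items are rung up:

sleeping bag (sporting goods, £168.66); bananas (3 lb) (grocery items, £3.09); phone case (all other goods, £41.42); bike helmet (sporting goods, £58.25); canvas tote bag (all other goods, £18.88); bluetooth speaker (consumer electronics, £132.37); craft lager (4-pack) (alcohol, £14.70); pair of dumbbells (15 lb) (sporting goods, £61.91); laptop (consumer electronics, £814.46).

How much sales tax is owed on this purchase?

£104.79

Sleeping bag £168.66: sporting goods → 7.5% → £12.65
Bananas (3 lb) £3.09: grocery items → 5.5% → £0.17
Phone case £41.42: all other goods → 6.5% → £2.69
Bike helmet £58.25: sporting goods → 7.5% → £4.37
Canvas tote bag £18.88: all other goods → 6.5% → £1.23
Bluetooth speaker £132.37: consumer electronics → 6.5% → £8.60
Craft lager (4-pack) £14.70: alcohol → 8.25% → £1.21
Pair of dumbbells (15 lb) £61.91: sporting goods → 7.5% → £4.64
Laptop £814.46: consumer electronics → 6.5% + 2% surcharge = 8.5% → £69.23
Total tax = £12.65 + £0.17 + £2.69 + £4.37 + £1.23 + £8.60 + £1.21 + £4.64 + £69.23 = £104.79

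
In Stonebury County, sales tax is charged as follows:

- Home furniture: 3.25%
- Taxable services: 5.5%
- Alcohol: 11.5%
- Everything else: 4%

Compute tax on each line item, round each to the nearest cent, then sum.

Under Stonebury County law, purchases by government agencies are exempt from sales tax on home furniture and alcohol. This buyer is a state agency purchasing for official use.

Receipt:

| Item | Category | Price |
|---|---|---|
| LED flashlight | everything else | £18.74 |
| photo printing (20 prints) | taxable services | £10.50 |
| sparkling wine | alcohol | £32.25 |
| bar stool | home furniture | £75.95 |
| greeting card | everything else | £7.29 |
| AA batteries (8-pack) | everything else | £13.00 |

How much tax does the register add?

£2.14

LED flashlight £18.74: everything else → 4% → £0.75
Photo printing (20 prints) £10.50: taxable services → 5.5% → £0.58
Sparkling wine £32.25: alcohol, buyer-exempt → 0% → £0.00
Bar stool £75.95: home furniture, buyer-exempt → 0% → £0.00
Greeting card £7.29: everything else → 4% → £0.29
AA batteries (8-pack) £13.00: everything else → 4% → £0.52
Total tax = £0.75 + £0.58 + £0.29 + £0.52 = £2.14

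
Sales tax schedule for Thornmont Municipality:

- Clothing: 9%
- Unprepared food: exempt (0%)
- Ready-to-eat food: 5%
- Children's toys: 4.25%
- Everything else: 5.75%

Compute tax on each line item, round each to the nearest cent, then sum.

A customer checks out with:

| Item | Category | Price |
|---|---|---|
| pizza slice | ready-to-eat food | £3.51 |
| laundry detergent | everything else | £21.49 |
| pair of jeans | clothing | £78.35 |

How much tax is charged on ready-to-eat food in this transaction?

Pizza slice £3.51: ready-to-eat food → 5% → £0.18
Tax on ready-to-eat food = £0.18

£0.18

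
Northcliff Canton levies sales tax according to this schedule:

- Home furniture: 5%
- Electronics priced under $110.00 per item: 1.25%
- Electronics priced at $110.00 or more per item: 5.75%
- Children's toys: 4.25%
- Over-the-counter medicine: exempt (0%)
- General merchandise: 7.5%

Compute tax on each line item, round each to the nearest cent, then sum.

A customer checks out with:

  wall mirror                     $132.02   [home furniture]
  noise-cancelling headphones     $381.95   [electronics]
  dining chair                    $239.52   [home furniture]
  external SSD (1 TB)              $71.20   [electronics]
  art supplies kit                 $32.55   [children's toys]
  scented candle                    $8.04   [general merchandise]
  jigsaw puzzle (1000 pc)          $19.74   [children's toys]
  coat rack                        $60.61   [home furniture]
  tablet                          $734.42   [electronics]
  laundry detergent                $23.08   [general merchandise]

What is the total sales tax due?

$91.24

Wall mirror $132.02: home furniture → 5% → $6.60
Noise-cancelling headphones $381.95: electronics, $110.00 or more → 5.75% → $21.96
Dining chair $239.52: home furniture → 5% → $11.98
External SSD (1 TB) $71.20: electronics, under $110.00 → 1.25% → $0.89
Art supplies kit $32.55: children's toys → 4.25% → $1.38
Scented candle $8.04: general merchandise → 7.5% → $0.60
Jigsaw puzzle (1000 pc) $19.74: children's toys → 4.25% → $0.84
Coat rack $60.61: home furniture → 5% → $3.03
Tablet $734.42: electronics, $110.00 or more → 5.75% → $42.23
Laundry detergent $23.08: general merchandise → 7.5% → $1.73
Total tax = $6.60 + $21.96 + $11.98 + $0.89 + $1.38 + $0.60 + $0.84 + $3.03 + $42.23 + $1.73 = $91.24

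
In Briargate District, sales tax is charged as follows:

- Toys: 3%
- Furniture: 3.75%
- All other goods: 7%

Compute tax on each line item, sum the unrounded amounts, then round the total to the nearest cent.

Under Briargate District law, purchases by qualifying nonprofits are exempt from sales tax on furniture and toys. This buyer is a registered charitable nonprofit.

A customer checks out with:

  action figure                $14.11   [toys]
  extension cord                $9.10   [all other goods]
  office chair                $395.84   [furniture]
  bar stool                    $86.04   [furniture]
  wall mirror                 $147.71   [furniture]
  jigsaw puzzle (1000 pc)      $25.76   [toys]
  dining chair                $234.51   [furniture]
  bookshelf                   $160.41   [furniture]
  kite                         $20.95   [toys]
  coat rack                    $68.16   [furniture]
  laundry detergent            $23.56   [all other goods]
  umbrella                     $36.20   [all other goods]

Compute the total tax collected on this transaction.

$4.82

Action figure $14.11: toys, buyer-exempt → 0% → $0.00
Extension cord $9.10: all other goods → 7% → $0.637
Office chair $395.84: furniture, buyer-exempt → 0% → $0.00
Bar stool $86.04: furniture, buyer-exempt → 0% → $0.00
Wall mirror $147.71: furniture, buyer-exempt → 0% → $0.00
Jigsaw puzzle (1000 pc) $25.76: toys, buyer-exempt → 0% → $0.00
Dining chair $234.51: furniture, buyer-exempt → 0% → $0.00
Bookshelf $160.41: furniture, buyer-exempt → 0% → $0.00
Kite $20.95: toys, buyer-exempt → 0% → $0.00
Coat rack $68.16: furniture, buyer-exempt → 0% → $0.00
Laundry detergent $23.56: all other goods → 7% → $1.6492
Umbrella $36.20: all other goods → 7% → $2.534
Unrounded tax sum = $4.8202 → $4.82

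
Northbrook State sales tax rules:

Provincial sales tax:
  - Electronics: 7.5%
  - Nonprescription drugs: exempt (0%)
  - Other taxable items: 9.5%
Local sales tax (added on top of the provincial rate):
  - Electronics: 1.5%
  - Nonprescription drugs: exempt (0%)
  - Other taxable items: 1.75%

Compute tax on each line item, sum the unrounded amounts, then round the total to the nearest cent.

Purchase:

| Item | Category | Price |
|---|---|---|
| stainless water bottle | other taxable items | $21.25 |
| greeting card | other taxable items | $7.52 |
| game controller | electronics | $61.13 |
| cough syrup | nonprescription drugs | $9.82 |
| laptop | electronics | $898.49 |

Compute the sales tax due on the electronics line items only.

$86.37

Game controller $61.13: electronics → 7.5% + 1.5% local = 9% → $5.5017
Laptop $898.49: electronics → 7.5% + 1.5% local = 9% → $80.8641
Tax on electronics: unrounded sum = $86.3658 → $86.37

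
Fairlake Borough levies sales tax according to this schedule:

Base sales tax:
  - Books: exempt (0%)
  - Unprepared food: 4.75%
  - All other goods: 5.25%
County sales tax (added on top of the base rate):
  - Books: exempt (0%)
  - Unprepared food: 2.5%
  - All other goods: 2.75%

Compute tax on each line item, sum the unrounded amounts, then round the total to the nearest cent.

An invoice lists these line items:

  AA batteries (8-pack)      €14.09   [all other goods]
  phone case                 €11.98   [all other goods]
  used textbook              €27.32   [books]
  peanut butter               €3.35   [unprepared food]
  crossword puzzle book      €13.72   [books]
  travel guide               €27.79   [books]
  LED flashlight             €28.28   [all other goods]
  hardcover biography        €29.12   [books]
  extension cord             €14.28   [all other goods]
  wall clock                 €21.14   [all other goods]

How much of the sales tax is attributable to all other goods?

AA batteries (8-pack) €14.09: all other goods → 5.25% + 2.75% county = 8% → €1.1272
Phone case €11.98: all other goods → 5.25% + 2.75% county = 8% → €0.9584
LED flashlight €28.28: all other goods → 5.25% + 2.75% county = 8% → €2.2624
Extension cord €14.28: all other goods → 5.25% + 2.75% county = 8% → €1.1424
Wall clock €21.14: all other goods → 5.25% + 2.75% county = 8% → €1.6912
Tax on all other goods: unrounded sum = €7.1816 → €7.18

€7.18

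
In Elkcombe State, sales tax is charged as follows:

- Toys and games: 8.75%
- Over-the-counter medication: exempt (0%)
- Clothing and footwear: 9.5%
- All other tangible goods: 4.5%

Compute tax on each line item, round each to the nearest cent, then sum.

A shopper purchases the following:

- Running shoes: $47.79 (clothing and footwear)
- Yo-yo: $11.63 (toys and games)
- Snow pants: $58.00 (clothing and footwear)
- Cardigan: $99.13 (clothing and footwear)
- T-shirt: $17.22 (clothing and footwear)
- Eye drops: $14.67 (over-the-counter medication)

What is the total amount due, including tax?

Running shoes $47.79: clothing and footwear → 9.5% → $4.54
Yo-yo $11.63: toys and games → 8.75% → $1.02
Snow pants $58.00: clothing and footwear → 9.5% → $5.51
Cardigan $99.13: clothing and footwear → 9.5% → $9.42
T-shirt $17.22: clothing and footwear → 9.5% → $1.64
Eye drops $14.67: over-the-counter medication → 0% → $0.00
Subtotal = $248.44; tax = $22.13; total due = $270.57

$270.57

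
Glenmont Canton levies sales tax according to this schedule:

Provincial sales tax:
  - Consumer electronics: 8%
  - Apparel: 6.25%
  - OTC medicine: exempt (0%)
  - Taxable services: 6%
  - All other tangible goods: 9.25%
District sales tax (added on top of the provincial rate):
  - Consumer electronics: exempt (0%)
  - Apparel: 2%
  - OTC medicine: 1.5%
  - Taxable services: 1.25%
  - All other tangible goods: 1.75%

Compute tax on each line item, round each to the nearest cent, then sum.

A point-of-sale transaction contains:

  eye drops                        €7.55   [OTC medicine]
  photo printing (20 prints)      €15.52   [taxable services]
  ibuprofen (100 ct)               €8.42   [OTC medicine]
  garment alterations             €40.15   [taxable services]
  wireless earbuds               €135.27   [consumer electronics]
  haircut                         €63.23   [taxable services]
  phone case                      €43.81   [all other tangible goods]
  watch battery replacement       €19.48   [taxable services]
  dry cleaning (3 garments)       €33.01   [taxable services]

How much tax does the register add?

Eye drops €7.55: OTC medicine → 0% + 1.5% district = 1.5% → €0.11
Photo printing (20 prints) €15.52: taxable services → 6% + 1.25% district = 7.25% → €1.13
Ibuprofen (100 ct) €8.42: OTC medicine → 0% + 1.5% district = 1.5% → €0.13
Garment alterations €40.15: taxable services → 6% + 1.25% district = 7.25% → €2.91
Wireless earbuds €135.27: consumer electronics → 8% + 0% district = 8% → €10.82
Haircut €63.23: taxable services → 6% + 1.25% district = 7.25% → €4.58
Phone case €43.81: all other tangible goods → 9.25% + 1.75% district = 11% → €4.82
Watch battery replacement €19.48: taxable services → 6% + 1.25% district = 7.25% → €1.41
Dry cleaning (3 garments) €33.01: taxable services → 6% + 1.25% district = 7.25% → €2.39
Total tax = €0.11 + €1.13 + €0.13 + €2.91 + €10.82 + €4.58 + €4.82 + €1.41 + €2.39 = €28.30

€28.30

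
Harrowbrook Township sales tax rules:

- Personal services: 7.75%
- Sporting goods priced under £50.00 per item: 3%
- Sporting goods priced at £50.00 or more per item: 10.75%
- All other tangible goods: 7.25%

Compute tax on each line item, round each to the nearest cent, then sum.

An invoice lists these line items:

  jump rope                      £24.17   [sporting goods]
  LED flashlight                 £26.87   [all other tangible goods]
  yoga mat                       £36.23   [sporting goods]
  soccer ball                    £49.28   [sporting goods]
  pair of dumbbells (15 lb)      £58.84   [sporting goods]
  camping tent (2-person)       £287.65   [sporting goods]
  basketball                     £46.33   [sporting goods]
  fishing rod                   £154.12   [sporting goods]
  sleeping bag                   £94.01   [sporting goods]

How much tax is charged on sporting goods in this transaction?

Jump rope £24.17: sporting goods, under £50.00 → 3% → £0.73
Yoga mat £36.23: sporting goods, under £50.00 → 3% → £1.09
Soccer ball £49.28: sporting goods, under £50.00 → 3% → £1.48
Pair of dumbbells (15 lb) £58.84: sporting goods, £50.00 or more → 10.75% → £6.33
Camping tent (2-person) £287.65: sporting goods, £50.00 or more → 10.75% → £30.92
Basketball £46.33: sporting goods, under £50.00 → 3% → £1.39
Fishing rod £154.12: sporting goods, £50.00 or more → 10.75% → £16.57
Sleeping bag £94.01: sporting goods, £50.00 or more → 10.75% → £10.11
Tax on sporting goods = £0.73 + £1.09 + £1.48 + £6.33 + £30.92 + £1.39 + £16.57 + £10.11 = £68.62

£68.62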